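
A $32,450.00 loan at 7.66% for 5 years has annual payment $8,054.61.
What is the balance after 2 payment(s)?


Formula: Balance = PV*(1+r)^k - PMT*((1+r)^k - 1)/r
Growth: (1 + 0.0766)^2 = 1.159068
Accumulated factor: ((1+r)^k - 1)/r = 2.0766
Balance = $32,450.00 * 1.159068 - $8,054.61 * 2.0766
Balance = $20,885.54

$20,885.54


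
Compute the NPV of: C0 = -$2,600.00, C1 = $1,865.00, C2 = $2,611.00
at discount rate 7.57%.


Formula: NPV = C0 + C1/(1+r) + C2/(1+r)^2
Discount C1: $1,865.00 / (1 + 0.0757) = $1,733.75
Discount C2: $2,611.00 / (1 + 0.0757)^2 = $2,256.44
NPV = -$2,600.00 + $1,733.75 + $2,256.44 = $1,390.20

$1,390.20


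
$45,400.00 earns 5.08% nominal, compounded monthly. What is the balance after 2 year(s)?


Formula: FV = P * (1 + r/m)^(m*t)
Period rate: r/m = 0.0508 / 12 = 0.004233
Total periods: m*t = 12 * 2 = 24
Growth factor: (1 + 0.004233)^24 = 1.106703
FV = $45,400.00 * 1.106703 = $50,244.33

$50,244.33


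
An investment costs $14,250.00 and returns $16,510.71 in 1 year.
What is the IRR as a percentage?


Formula: IRR = C1/C0 - 1
Substituting: IRR = $16,510.71 / $14,250.00 - 1
Ratio: 1.158646 - 1 = 0.158646
IRR = 15.8646%

15.8646%


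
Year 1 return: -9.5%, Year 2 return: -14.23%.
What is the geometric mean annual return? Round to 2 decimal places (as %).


Formula: Geometric mean = ((1+r1)*(1+r2))^(1/2) - 1
Product: (1 + -0.095) * (1 + -0.1423) = 0.905 * 0.8577 = 0.776219
Square root: 0.776219^0.5 = 0.881033
Geometric mean = 0.881033 - 1 = -0.118967
As percentage: -11.90%

-11.90%


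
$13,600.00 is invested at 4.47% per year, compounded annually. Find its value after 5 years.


Formula: FV = P * (1 + r)^n
Substituting: FV = $13,600.00 * (1 + 0.0447)^5
Growth factor: (1.0447)^5 = 1.244394
FV = $13,600.00 * 1.244394 = $16,923.76

$16,923.76


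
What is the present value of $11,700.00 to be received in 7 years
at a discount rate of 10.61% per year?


Formula: PV = FV / (1 + r)^n
Substituting: PV = $11,700.00 / (1 + 0.1061)^7
Discount factor: (1.1061)^7 = 2.025633
PV = $11,700.00 / 2.025633 = $5,775.97

$5,775.97


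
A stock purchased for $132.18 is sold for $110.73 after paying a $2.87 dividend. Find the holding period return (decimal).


Formula: HPR = (P1 - P0 + D) / P0
Gain: $110.73 - $132.18 + $2.87 = -$18.58
HPR = -$18.58 / $132.18 = -0.1406

-0.1406


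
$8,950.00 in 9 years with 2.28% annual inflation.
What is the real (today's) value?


Formula: Real value = nominal / (1 + inflation)^years
Price level: (1 + 0.0228)^9 = 1.224945
Real value = $8,950.00 / 1.224945 = $7,306.45

$7,306.45


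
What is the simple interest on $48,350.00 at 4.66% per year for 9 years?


Formula: I = P * r * t
Substituting: I = $48,350.00 * 0.0466 * 9
Step: I = $48,350.00 * 0.4194
I = $20,277.99

$20,277.99


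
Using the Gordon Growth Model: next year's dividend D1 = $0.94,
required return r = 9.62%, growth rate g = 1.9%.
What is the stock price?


Formula: P = D1 / (r - g)
Spread: r - g = 0.0962 - 0.019 = 0.0772
Substituting: P = $0.94 / 0.0772
P = $12.18

$12.18


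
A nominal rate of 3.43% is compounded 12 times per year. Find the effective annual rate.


Formula: EAR = (1 + r/m)^m - 1
Period rate: r/m = 0.0343 / 12 = 0.002858
Compounding: (1 + 0.002858)^12 = 1.034844
EAR = 1.034844 - 1 = 0.034844

0.034844


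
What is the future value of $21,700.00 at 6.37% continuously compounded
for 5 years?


Formula: FV = P * e^(r*t)
Exponent: r*t = 0.0637 * 5 = 0.3185
e^(0.3185) = 1.375064
FV = $21,700.00 * 1.375064 = $29,838.88

$29,838.88


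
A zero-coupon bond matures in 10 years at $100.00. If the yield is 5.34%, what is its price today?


Formula: Price = FV / (1 + r)^n
Substituting: Price = $100.00 / (1 + 0.0534)^10
Discount factor: (1.0534)^10 = 1.682415
Price = $100.00 / 1.682415 = $59.44

$59.44


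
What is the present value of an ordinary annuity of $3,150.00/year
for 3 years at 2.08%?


Formula: PV = PMT * (1 - (1+r)^(-n)) / r
Discount factor: (1 + 0.0208)^(-3) = 0.940109
Bracket: 1 - 0.940109 = 0.059891
PV = $3,150.00 * 0.059891 / 0.0208 = $9,070.10

$9,070.10


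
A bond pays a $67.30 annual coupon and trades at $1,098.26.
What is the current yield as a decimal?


Formula: Current yield = annual coupon / price
Substituting: CY = $67.30 / $1,098.26
CY = 0.061279

0.061279


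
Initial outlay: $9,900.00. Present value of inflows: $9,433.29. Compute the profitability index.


Formula: PI = PV(cash flows) / initial investment
Substituting: PI = $9,433.29 / $9,900.00
PI = 0.9529

0.9529


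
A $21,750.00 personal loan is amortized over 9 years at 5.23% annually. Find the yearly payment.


Formula: PMT = PV * r / (1 - (1+r)^(-n))
Denominator: 1 - (1 + 0.0523)^(-9) = 0.367961
Numerator: $21,750.00 * 0.0523 = 1137.525
PMT = 1137.525 / 0.367961 = $3,091.43

$3,091.43


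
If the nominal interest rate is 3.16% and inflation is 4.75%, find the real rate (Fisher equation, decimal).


Formula: (1 + r_real) = (1 + r_nom) / (1 + inflation)
Substituting: (1 + r_real) = 1.0316 / 1.0475
(1 + r_real) = 0.984821
r_real = 0.984821 - 1 = -0.015179

-0.015179


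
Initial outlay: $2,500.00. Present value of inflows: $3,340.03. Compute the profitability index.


Formula: PI = PV(cash flows) / initial investment
Substituting: PI = $3,340.03 / $2,500.00
PI = 1.336

1.336


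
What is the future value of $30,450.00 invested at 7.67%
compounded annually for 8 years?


Formula: FV = P * (1 + r)^n
Substituting: FV = $30,450.00 * (1 + 0.0767)^8
Growth factor: (1.0767)^8 = 1.806166
FV = $30,450.00 * 1.806166 = $54,997.76

$54,997.76


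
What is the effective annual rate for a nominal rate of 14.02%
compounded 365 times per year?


Formula: EAR = (1 + r/m)^m - 1
Period rate: r/m = 0.1402 / 365 = 0.000384
Compounding: (1 + 0.000384)^365 = 1.150473
EAR = 1.150473 - 1 = 0.150473

0.150473


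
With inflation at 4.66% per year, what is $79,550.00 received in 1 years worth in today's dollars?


Formula: Real value = nominal / (1 + inflation)^years
Price level: (1 + 0.0466)^1 = 1.0466
Real value = $79,550.00 / 1.0466 = $76,008.03

$76,008.03


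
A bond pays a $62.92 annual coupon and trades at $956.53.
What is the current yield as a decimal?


Formula: Current yield = annual coupon / price
Substituting: CY = $62.92 / $956.53
CY = 0.065779

0.065779


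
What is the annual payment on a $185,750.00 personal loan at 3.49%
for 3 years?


Formula: PMT = PV * r / (1 - (1+r)^(-n))
Denominator: 1 - (1 + 0.0349)^(-3) = 0.097796
Numerator: $185,750.00 * 0.0349 = 6482.675
PMT = 6482.675 / 0.097796 = $66,287.86

$66,287.86


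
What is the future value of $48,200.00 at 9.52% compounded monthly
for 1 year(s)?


Formula: FV = P * (1 + r/m)^(m*t)
Period rate: r/m = 0.0952 / 12 = 0.007933
Total periods: m*t = 12 * 1 = 12
Growth factor: (1 + 0.007933)^12 = 1.099466
FV = $48,200.00 * 1.099466 = $52,994.25

$52,994.25


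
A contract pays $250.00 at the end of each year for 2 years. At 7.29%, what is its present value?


Formula: PV = PMT * (1 - (1+r)^(-n)) / r
Discount factor: (1 + 0.0729)^(-2) = 0.868723
Bracket: 1 - 0.868723 = 0.131277
PV = $250.00 * 0.131277 / 0.0729 = $450.19

$450.19


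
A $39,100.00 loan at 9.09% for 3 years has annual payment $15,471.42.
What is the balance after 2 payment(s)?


Formula: Balance = PV*(1+r)^k - PMT*((1+r)^k - 1)/r
Growth: (1 + 0.0909)^2 = 1.190063
Accumulated factor: ((1+r)^k - 1)/r = 2.0909
Balance = $39,100.00 * 1.190063 - $15,471.42 * 2.0909
Balance = $14,182.26

$14,182.26


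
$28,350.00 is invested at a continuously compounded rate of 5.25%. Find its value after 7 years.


Formula: FV = P * e^(r*t)
Exponent: r*t = 0.0525 * 7 = 0.3675
e^(0.3675) = 1.44412
FV = $28,350.00 * 1.44412 = $40,940.80

$40,940.80


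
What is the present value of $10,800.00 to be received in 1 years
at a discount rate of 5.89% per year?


Formula: PV = FV / (1 + r)^n
Substituting: PV = $10,800.00 / (1 + 0.0589)^1
Discount factor: (1.0589)^1 = 1.0589
PV = $10,800.00 / 1.0589 = $10,199.26

$10,199.26


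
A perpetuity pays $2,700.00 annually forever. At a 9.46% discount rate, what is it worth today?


Formula: PV = C / r
Substituting: PV = $2,700.00 / 0.0946
PV = $28,541.23

$28,541.23


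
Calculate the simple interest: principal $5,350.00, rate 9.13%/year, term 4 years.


Formula: I = P * r * t
Substituting: I = $5,350.00 * 0.0913 * 4
Step: I = $5,350.00 * 0.3652
I = $1,953.82

$1,953.82


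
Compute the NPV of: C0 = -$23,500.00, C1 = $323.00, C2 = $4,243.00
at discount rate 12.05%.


Formula: NPV = C0 + C1/(1+r) + C2/(1+r)^2
Discount C1: $323.00 / (1 + 0.1205) = $288.26
Discount C2: $4,243.00 / (1 + 0.1205)^2 = $3,379.48
NPV = -$23,500.00 + $288.26 + $3,379.48 = -$19,832.26

-$19,832.26


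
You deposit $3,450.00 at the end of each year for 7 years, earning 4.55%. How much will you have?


Formula: FV = PMT * ((1+r)^n - 1) / r
Growth factor: (1 + 0.0455)^7 = 1.365426
Numerator: 1.365426 - 1 = 0.365426
FV = $3,450.00 * 0.365426 / 0.0455 = $27,708.15

$27,708.15


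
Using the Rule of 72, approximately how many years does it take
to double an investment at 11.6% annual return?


Formula: Years ≈ 72 / r
Substituting: Years ≈ 72 / 11.6
Years ≈ 6.2

6.2 years


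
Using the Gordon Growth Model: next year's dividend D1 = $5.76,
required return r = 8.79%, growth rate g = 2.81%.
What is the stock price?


Formula: P = D1 / (r - g)
Spread: r - g = 0.0879 - 0.0281 = 0.0598
Substituting: P = $5.76 / 0.0598
P = $96.32

$96.32


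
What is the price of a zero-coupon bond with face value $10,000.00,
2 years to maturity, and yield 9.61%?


Formula: Price = FV / (1 + r)^n
Substituting: Price = $10,000.00 / (1 + 0.0961)^2
Discount factor: (1.0961)^2 = 1.201435
Price = $10,000.00 / 1.201435 = $8,323.38

$8,323.38


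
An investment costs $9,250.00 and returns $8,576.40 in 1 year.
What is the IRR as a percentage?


Formula: IRR = C1/C0 - 1
Substituting: IRR = $8,576.40 / $9,250.00 - 1
Ratio: 0.927178 - 1 = -0.072822
IRR = -7.2822%

-7.2822%


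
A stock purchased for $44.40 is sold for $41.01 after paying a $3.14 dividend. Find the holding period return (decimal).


Formula: HPR = (P1 - P0 + D) / P0
Gain: $41.01 - $44.40 + $3.14 = -$0.25
HPR = -$0.25 / $44.40 = -0.0056

-0.0056


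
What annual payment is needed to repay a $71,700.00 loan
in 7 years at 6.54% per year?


Formula: PMT = PV * r / (1 - (1+r)^(-n))
Denominator: 1 - (1 + 0.0654)^(-7) = 0.358183
Numerator: $71,700.00 * 0.0654 = 4689.18
PMT = 4689.18 / 0.358183 = $13,091.57

$13,091.57


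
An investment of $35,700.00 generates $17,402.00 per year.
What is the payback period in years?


Formula: Payback = investment / annual cash flow
Substituting: Payback = $35,700.00 / $17,402.00
Payback = 2.0515 years

2.0515 years


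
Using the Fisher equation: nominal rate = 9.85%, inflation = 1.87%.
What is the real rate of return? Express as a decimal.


Formula: (1 + r_real) = (1 + r_nom) / (1 + inflation)
Substituting: (1 + r_real) = 1.0985 / 1.0187
(1 + r_real) = 1.078335
r_real = 1.078335 - 1 = 0.078335

0.078335


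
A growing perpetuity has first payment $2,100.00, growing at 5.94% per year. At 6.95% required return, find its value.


Formula: PV = C / (r - g)
Spread: r - g = 0.0695 - 0.0594 = 0.0101
Substituting: PV = $2,100.00 / 0.0101
PV = $207,920.79

$207,920.79


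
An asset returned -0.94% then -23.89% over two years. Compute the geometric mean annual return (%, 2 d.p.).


Formula: Geometric mean = ((1+r1)*(1+r2))^(1/2) - 1
Product: (1 + -0.0094) * (1 + -0.2389) = 0.9906 * 0.7611 = 0.753946
Square root: 0.753946^0.5 = 0.8683
Geometric mean = 0.8683 - 1 = -0.1317
As percentage: -13.17%

-13.17%


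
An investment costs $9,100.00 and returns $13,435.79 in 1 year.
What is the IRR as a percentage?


Formula: IRR = C1/C0 - 1
Substituting: IRR = $13,435.79 / $9,100.00 - 1
Ratio: 1.47646 - 1 = 0.47646
IRR = 47.646%

47.646%


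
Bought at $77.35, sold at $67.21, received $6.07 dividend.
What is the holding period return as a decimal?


Formula: HPR = (P1 - P0 + D) / P0
Gain: $67.21 - $77.35 + $6.07 = -$4.07
HPR = -$4.07 / $77.35 = -0.0526

-0.0526


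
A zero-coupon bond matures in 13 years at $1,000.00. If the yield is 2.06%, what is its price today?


Formula: Price = FV / (1 + r)^n
Substituting: Price = $1,000.00 / (1 + 0.0206)^13
Discount factor: (1.0206)^13 = 1.303534
Price = $1,000.00 / 1.303534 = $767.15

$767.15


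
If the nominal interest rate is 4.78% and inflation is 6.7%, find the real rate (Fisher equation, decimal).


Formula: (1 + r_real) = (1 + r_nom) / (1 + inflation)
Substituting: (1 + r_real) = 1.0478 / 1.067
(1 + r_real) = 0.982006
r_real = 0.982006 - 1 = -0.017994

-0.017994


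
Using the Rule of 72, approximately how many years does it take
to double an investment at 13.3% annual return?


Formula: Years ≈ 72 / r
Substituting: Years ≈ 72 / 13.3
Years ≈ 5.4

5.4 years


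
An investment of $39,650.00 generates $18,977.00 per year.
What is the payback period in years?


Formula: Payback = investment / annual cash flow
Substituting: Payback = $39,650.00 / $18,977.00
Payback = 2.0894 years

2.0894 years


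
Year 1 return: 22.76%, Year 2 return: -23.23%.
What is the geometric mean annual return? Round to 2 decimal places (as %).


Formula: Geometric mean = ((1+r1)*(1+r2))^(1/2) - 1
Product: (1 + 0.2276) * (1 + -0.2323) = 1.2276 * 0.7677 = 0.942429
Square root: 0.942429^0.5 = 0.970788
Geometric mean = 0.970788 - 1 = -0.029212
As percentage: -2.92%

-2.92%


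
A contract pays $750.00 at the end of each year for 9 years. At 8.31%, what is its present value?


Formula: PV = PMT * (1 - (1+r)^(-n)) / r
Discount factor: (1 + 0.0831)^(-9) = 0.487509
Bracket: 1 - 0.487509 = 0.512491
PV = $750.00 * 0.512491 / 0.0831 = $4,625.37

$4,625.37


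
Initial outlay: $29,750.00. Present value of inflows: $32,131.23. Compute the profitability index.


Formula: PI = PV(cash flows) / initial investment
Substituting: PI = $32,131.23 / $29,750.00
PI = 1.08

1.08


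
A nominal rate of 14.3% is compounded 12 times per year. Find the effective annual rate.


Formula: EAR = (1 + r/m)^m - 1
Period rate: r/m = 0.143 / 12 = 0.011917
Compounding: (1 + 0.011917)^12 = 1.152755
EAR = 1.152755 - 1 = 0.152755

0.152755


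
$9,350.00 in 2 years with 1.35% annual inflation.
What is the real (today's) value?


Formula: Real value = nominal / (1 + inflation)^years
Price level: (1 + 0.0135)^2 = 1.027182
Real value = $9,350.00 / 1.027182 = $9,102.57

$9,102.57


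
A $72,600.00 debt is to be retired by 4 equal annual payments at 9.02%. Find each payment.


Formula: PMT = PV * r / (1 - (1+r)^(-n))
Denominator: 1 - (1 + 0.0902)^(-4) = 0.292094
Numerator: $72,600.00 * 0.0902 = 6548.52
PMT = 6548.52 / 0.292094 = $22,419.18

$22,419.18


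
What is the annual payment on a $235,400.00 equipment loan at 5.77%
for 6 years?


Formula: PMT = PV * r / (1 - (1+r)^(-n))
Denominator: 1 - (1 + 0.0577)^(-6) = 0.285792
Numerator: $235,400.00 * 0.0577 = 13582.58
PMT = 13582.58 / 0.285792 = $47,526.17

$47,526.17


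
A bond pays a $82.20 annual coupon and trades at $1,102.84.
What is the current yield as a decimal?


Formula: Current yield = annual coupon / price
Substituting: CY = $82.20 / $1,102.84
CY = 0.074535

0.074535


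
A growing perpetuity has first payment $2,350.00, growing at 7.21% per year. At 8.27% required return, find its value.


Formula: PV = C / (r - g)
Spread: r - g = 0.0827 - 0.0721 = 0.0106
Substituting: PV = $2,350.00 / 0.0106
PV = $221,698.11

$221,698.11


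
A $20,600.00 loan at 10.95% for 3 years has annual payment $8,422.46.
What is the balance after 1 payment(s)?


Formula: Balance = PV*(1+r)^k - PMT*((1+r)^k - 1)/r
Growth: (1 + 0.1095)^1 = 1.1095
Accumulated factor: ((1+r)^k - 1)/r = 1.0
Balance = $20,600.00 * 1.1095 - $8,422.46 * 1.0
Balance = $14,433.24

$14,433.24


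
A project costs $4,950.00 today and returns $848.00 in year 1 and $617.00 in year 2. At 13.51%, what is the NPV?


Formula: NPV = C0 + C1/(1+r) + C2/(1+r)^2
Discount C1: $848.00 / (1 + 0.1351) = $747.07
Discount C2: $617.00 / (1 + 0.1351)^2 = $478.87
NPV = -$4,950.00 + $747.07 + $478.87 = -$3,724.06

-$3,724.06


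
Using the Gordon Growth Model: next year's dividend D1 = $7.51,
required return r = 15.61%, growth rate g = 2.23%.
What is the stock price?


Formula: P = D1 / (r - g)
Spread: r - g = 0.1561 - 0.0223 = 0.1338
Substituting: P = $7.51 / 0.1338
P = $56.13

$56.13


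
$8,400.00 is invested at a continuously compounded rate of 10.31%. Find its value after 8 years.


Formula: FV = P * e^(r*t)
Exponent: r*t = 0.1031 * 8 = 0.8248
e^(0.8248) = 2.281424
FV = $8,400.00 * 2.281424 = $19,163.97

$19,163.97


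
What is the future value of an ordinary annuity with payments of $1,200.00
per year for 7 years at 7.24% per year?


Formula: FV = PMT * ((1+r)^n - 1) / r
Growth factor: (1 + 0.0724)^7 = 1.631164
Numerator: 1.631164 - 1 = 0.631164
FV = $1,200.00 * 0.631164 / 0.0724 = $10,461.28

$10,461.28


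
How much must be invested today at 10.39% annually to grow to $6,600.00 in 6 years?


Formula: PV = FV / (1 + r)^n
Substituting: PV = $6,600.00 / (1 + 0.1039)^6
Discount factor: (1.1039)^6 = 1.809583
PV = $6,600.00 / 1.809583 = $3,647.25

$3,647.25


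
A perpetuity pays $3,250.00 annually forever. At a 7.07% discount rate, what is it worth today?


Formula: PV = C / r
Substituting: PV = $3,250.00 / 0.0707
PV = $45,968.88

$45,968.88


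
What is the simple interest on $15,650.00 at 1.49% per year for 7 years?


Formula: I = P * r * t
Substituting: I = $15,650.00 * 0.0149 * 7
Step: I = $15,650.00 * 0.1043
I = $1,632.30

$1,632.30


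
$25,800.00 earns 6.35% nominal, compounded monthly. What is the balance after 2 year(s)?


Formula: FV = P * (1 + r/m)^(m*t)
Period rate: r/m = 0.0635 / 12 = 0.005292
Total periods: m*t = 12 * 2 = 24
Growth factor: (1 + 0.005292)^24 = 1.135037
FV = $25,800.00 * 1.135037 = $29,283.95

$29,283.95


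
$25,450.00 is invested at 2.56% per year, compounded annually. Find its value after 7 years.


Formula: FV = P * (1 + r)^n
Substituting: FV = $25,450.00 * (1 + 0.0256)^7
Growth factor: (1.0256)^7 = 1.193565
FV = $25,450.00 * 1.193565 = $30,376.23

$30,376.23


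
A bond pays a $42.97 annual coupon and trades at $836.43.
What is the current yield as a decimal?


Formula: Current yield = annual coupon / price
Substituting: CY = $42.97 / $836.43
CY = 0.051373

0.051373


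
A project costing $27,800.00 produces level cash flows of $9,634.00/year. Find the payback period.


Formula: Payback = investment / annual cash flow
Substituting: Payback = $27,800.00 / $9,634.00
Payback = 2.8856 years

2.8856 years


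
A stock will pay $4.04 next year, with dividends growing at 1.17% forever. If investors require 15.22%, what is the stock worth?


Formula: P = D1 / (r - g)
Spread: r - g = 0.1522 - 0.0117 = 0.1405
Substituting: P = $4.04 / 0.1405
P = $28.75

$28.75


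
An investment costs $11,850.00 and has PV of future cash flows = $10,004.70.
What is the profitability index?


Formula: PI = PV(cash flows) / initial investment
Substituting: PI = $10,004.70 / $11,850.00
PI = 0.8443

0.8443


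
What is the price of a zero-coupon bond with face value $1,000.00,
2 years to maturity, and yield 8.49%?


Formula: Price = FV / (1 + r)^n
Substituting: Price = $1,000.00 / (1 + 0.0849)^2
Discount factor: (1.0849)^2 = 1.177008
Price = $1,000.00 / 1.177008 = $849.61

$849.61


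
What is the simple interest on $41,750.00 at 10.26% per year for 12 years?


Formula: I = P * r * t
Substituting: I = $41,750.00 * 0.1026 * 12
Step: I = $41,750.00 * 1.2312
I = $51,402.60

$51,402.60


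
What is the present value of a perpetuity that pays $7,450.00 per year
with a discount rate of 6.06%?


Formula: PV = C / r
Substituting: PV = $7,450.00 / 0.0606
PV = $122,937.29

$122,937.29


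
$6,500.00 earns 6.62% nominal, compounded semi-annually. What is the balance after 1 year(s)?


Formula: FV = P * (1 + r/m)^(m*t)
Period rate: r/m = 0.0662 / 2 = 0.0331
Total periods: m*t = 2 * 1 = 2
Growth factor: (1 + 0.0331)^2 = 1.067296
FV = $6,500.00 * 1.067296 = $6,937.42

$6,937.42


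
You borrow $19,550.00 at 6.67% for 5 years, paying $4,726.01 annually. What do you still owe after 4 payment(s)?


Formula: Balance = PV*(1+r)^k - PMT*((1+r)^k - 1)/r
Growth: (1 + 0.0667)^4 = 1.2947
Accumulated factor: ((1+r)^k - 1)/r = 4.418292
Balance = $19,550.00 * 1.2947 - $4,726.01 * 4.418292
Balance = $4,430.49

$4,430.49


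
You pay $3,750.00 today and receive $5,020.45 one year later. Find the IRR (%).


Formula: IRR = C1/C0 - 1
Substituting: IRR = $5,020.45 / $3,750.00 - 1
Ratio: 1.338787 - 1 = 0.338787
IRR = 33.8787%

33.8787%


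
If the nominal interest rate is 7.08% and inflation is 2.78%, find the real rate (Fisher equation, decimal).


Formula: (1 + r_real) = (1 + r_nom) / (1 + inflation)
Substituting: (1 + r_real) = 1.0708 / 1.0278
(1 + r_real) = 1.041837
r_real = 1.041837 - 1 = 0.041837

0.041837


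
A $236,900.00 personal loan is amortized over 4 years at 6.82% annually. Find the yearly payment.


Formula: PMT = PV * r / (1 - (1+r)^(-n))
Denominator: 1 - (1 + 0.0682)^(-4) = 0.23195
Numerator: $236,900.00 * 0.0682 = 16156.58
PMT = 16156.58 / 0.23195 = $69,655.56

$69,655.56


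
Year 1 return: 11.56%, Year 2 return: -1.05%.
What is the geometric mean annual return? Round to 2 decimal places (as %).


Formula: Geometric mean = ((1+r1)*(1+r2))^(1/2) - 1
Product: (1 + 0.1156) * (1 + -0.0105) = 1.1156 * 0.9895 = 1.103886
Square root: 1.103886^0.5 = 1.05066
Geometric mean = 1.05066 - 1 = 0.05066
As percentage: 5.07%

5.07%


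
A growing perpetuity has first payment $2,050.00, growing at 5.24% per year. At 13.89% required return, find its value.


Formula: PV = C / (r - g)
Spread: r - g = 0.1389 - 0.0524 = 0.0865
Substituting: PV = $2,050.00 / 0.0865
PV = $23,699.42

$23,699.42


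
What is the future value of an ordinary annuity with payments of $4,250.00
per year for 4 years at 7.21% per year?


Formula: FV = PMT * ((1+r)^n - 1) / r
Growth factor: (1 + 0.0721)^4 = 1.321117
Numerator: 1.321117 - 1 = 0.321117
FV = $4,250.00 * 0.321117 / 0.0721 = $18,928.52

$18,928.52


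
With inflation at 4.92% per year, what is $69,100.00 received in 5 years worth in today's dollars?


Formula: Real value = nominal / (1 + inflation)^years
Price level: (1 + 0.0492)^5 = 1.271427
Real value = $69,100.00 / 1.271427 = $54,348.38

$54,348.38


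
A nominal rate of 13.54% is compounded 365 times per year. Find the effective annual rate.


Formula: EAR = (1 + r/m)^m - 1
Period rate: r/m = 0.1354 / 365 = 0.000371
Compounding: (1 + 0.000371)^365 = 1.144966
EAR = 1.144966 - 1 = 0.144966

0.144966


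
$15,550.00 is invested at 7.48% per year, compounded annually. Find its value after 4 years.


Formula: FV = P * (1 + r)^n
Substituting: FV = $15,550.00 * (1 + 0.0748)^4
Growth factor: (1.0748)^4 = 1.334476
FV = $15,550.00 * 1.334476 = $20,751.10

$20,751.10


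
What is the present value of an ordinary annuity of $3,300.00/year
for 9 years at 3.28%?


Formula: PV = PMT * (1 - (1+r)^(-n)) / r
Discount factor: (1 + 0.0328)^(-9) = 0.747918
Bracket: 1 - 0.747918 = 0.252082
PV = $3,300.00 * 0.252082 / 0.0328 = $25,361.92

$25,361.92


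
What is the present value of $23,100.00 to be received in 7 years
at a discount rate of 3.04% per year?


Formula: PV = FV / (1 + r)^n
Substituting: PV = $23,100.00 / (1 + 0.0304)^7
Discount factor: (1.0304)^7 = 1.233221
PV = $23,100.00 / 1.233221 = $18,731.43

$18,731.43


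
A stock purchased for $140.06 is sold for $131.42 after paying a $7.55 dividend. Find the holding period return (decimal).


Formula: HPR = (P1 - P0 + D) / P0
Gain: $131.42 - $140.06 + $7.55 = -$1.09
HPR = -$1.09 / $140.06 = -0.0078

-0.0078


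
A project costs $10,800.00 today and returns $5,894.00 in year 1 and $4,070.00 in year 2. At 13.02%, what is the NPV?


Formula: NPV = C0 + C1/(1+r) + C2/(1+r)^2
Discount C1: $5,894.00 / (1 + 0.1302) = $5,215.01
Discount C2: $4,070.00 / (1 + 0.1302)^2 = $3,186.28
NPV = -$10,800.00 + $5,215.01 + $3,186.28 = -$2,398.71

-$2,398.71


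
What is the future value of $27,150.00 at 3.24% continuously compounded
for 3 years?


Formula: FV = P * e^(r*t)
Exponent: r*t = 0.0324 * 3 = 0.0972
e^(0.0972) = 1.102081
FV = $27,150.00 * 1.102081 = $29,921.49

$29,921.49


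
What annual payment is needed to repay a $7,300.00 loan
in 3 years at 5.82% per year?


Formula: PMT = PV * r / (1 - (1+r)^(-n))
Denominator: 1 - (1 + 0.0582)^(-3) = 0.156089
Numerator: $7,300.00 * 0.0582 = 424.86
PMT = 424.86 / 0.156089 = $2,721.91

$2,721.91


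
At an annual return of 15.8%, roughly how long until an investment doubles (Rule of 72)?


Formula: Years ≈ 72 / r
Substituting: Years ≈ 72 / 15.8
Years ≈ 4.6

4.6 years


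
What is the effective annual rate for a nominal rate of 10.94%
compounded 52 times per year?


Formula: EAR = (1 + r/m)^m - 1
Period rate: r/m = 0.1094 / 52 = 0.002104
Compounding: (1 + 0.002104)^52 = 1.11548
EAR = 1.11548 - 1 = 0.11548

0.11548


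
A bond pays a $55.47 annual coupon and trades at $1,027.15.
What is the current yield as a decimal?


Formula: Current yield = annual coupon / price
Substituting: CY = $55.47 / $1,027.15
CY = 0.054004

0.054004


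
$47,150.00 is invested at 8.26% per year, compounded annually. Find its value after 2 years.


Formula: FV = P * (1 + r)^n
Substituting: FV = $47,150.00 * (1 + 0.0826)^2
Growth factor: (1.0826)^2 = 1.172023
FV = $47,150.00 * 1.172023 = $55,260.87

$55,260.87


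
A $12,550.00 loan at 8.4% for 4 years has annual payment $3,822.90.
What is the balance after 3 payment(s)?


Formula: Balance = PV*(1+r)^k - PMT*((1+r)^k - 1)/r
Growth: (1 + 0.084)^3 = 1.273761
Accumulated factor: ((1+r)^k - 1)/r = 3.259056
Balance = $12,550.00 * 1.273761 - $3,822.90 * 3.259056
Balance = $3,526.65

$3,526.65


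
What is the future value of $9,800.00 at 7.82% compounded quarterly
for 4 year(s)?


Formula: FV = P * (1 + r/m)^(m*t)
Period rate: r/m = 0.0782 / 4 = 0.01955
Total periods: m*t = 4 * 4 = 16
Growth factor: (1 + 0.01955)^16 = 1.363127
FV = $9,800.00 * 1.363127 = $13,358.65

$13,358.65


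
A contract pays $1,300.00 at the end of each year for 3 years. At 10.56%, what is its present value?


Formula: PV = PMT * (1 - (1+r)^(-n)) / r
Discount factor: (1 + 0.1056)^(-3) = 0.739956
Bracket: 1 - 0.739956 = 0.260044
PV = $1,300.00 * 0.260044 / 0.1056 = $3,201.30

$3,201.30


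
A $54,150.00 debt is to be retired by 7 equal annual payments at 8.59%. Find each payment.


Formula: PMT = PV * r / (1 - (1+r)^(-n))
Denominator: 1 - (1 + 0.0859)^(-7) = 0.438343
Numerator: $54,150.00 * 0.0859 = 4651.485
PMT = 4651.485 / 0.438343 = $10,611.52

$10,611.52


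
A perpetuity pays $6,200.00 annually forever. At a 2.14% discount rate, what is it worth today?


Formula: PV = C / r
Substituting: PV = $6,200.00 / 0.0214
PV = $289,719.63

$289,719.63


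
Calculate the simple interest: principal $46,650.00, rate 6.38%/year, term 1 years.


Formula: I = P * r * t
Substituting: I = $46,650.00 * 0.0638 * 1
Step: I = $46,650.00 * 0.0638
I = $2,976.27

$2,976.27


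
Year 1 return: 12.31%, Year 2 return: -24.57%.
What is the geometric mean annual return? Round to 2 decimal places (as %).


Formula: Geometric mean = ((1+r1)*(1+r2))^(1/2) - 1
Product: (1 + 0.1231) * (1 + -0.2457) = 1.1231 * 0.7543 = 0.847154
Square root: 0.847154^0.5 = 0.92041
Geometric mean = 0.92041 - 1 = -0.07959
As percentage: -7.96%

-7.96%


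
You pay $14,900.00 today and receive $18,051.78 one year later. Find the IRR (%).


Formula: IRR = C1/C0 - 1
Substituting: IRR = $18,051.78 / $14,900.00 - 1
Ratio: 1.211529 - 1 = 0.211529
IRR = 21.1529%

21.1529%


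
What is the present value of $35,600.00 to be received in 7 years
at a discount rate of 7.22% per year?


Formula: PV = FV / (1 + r)^n
Substituting: PV = $35,600.00 / (1 + 0.0722)^7
Discount factor: (1.0722)^7 = 1.629036
PV = $35,600.00 / 1.629036 = $21,853.42

$21,853.42


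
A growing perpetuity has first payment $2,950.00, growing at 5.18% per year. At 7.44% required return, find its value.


Formula: PV = C / (r - g)
Spread: r - g = 0.0744 - 0.0518 = 0.0226
Substituting: PV = $2,950.00 / 0.0226
PV = $130,530.97

$130,530.97


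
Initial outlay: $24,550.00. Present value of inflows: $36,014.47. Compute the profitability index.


Formula: PI = PV(cash flows) / initial investment
Substituting: PI = $36,014.47 / $24,550.00
PI = 1.467

1.467


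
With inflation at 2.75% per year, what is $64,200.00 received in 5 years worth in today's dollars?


Formula: Real value = nominal / (1 + inflation)^years
Price level: (1 + 0.0275)^5 = 1.145273
Real value = $64,200.00 / 1.145273 = $56,056.49

$56,056.49


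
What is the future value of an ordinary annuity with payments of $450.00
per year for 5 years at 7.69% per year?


Formula: FV = PMT * ((1+r)^n - 1) / r
Growth factor: (1 + 0.0769)^5 = 1.448361
Numerator: 1.448361 - 1 = 0.448361
FV = $450.00 * 0.448361 / 0.0769 = $2,623.70

$2,623.70


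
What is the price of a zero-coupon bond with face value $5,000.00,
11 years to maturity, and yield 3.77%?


Formula: Price = FV / (1 + r)^n
Substituting: Price = $5,000.00 / (1 + 0.0377)^11
Discount factor: (1.0377)^11 = 1.502415
Price = $5,000.00 / 1.502415 = $3,327.97

$3,327.97


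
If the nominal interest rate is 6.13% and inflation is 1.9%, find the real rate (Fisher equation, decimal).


Formula: (1 + r_real) = (1 + r_nom) / (1 + inflation)
Substituting: (1 + r_real) = 1.0613 / 1.019
(1 + r_real) = 1.041511
r_real = 1.041511 - 1 = 0.041511

0.041511


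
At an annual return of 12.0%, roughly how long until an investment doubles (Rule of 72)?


Formula: Years ≈ 72 / r
Substituting: Years ≈ 72 / 12.0
Years ≈ 6.0

6.0 years


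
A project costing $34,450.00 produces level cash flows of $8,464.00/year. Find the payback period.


Formula: Payback = investment / annual cash flow
Substituting: Payback = $34,450.00 / $8,464.00
Payback = 4.0702 years

4.0702 years


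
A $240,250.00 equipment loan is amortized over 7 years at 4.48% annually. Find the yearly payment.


Formula: PMT = PV * r / (1 - (1+r)^(-n))
Denominator: 1 - (1 + 0.0448)^(-7) = 0.264186
Numerator: $240,250.00 * 0.0448 = 10763.2
PMT = 10763.2 / 0.264186 = $40,740.94

$40,740.94


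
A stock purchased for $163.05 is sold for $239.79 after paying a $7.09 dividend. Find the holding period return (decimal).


Formula: HPR = (P1 - P0 + D) / P0
Gain: $239.79 - $163.05 + $7.09 = $83.83
HPR = $83.83 / $163.05 = 0.5141

0.5141


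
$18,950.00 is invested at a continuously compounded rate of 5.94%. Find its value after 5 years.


Formula: FV = P * e^(r*t)
Exponent: r*t = 0.0594 * 5 = 0.297
e^(0.297) = 1.345815
FV = $18,950.00 * 1.345815 = $25,503.20

$25,503.20


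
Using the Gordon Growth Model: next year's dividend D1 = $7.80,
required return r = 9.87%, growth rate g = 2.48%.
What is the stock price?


Formula: P = D1 / (r - g)
Spread: r - g = 0.0987 - 0.0248 = 0.0739
Substituting: P = $7.80 / 0.0739
P = $105.55

$105.55


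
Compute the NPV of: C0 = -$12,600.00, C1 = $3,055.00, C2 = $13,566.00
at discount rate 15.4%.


Formula: NPV = C0 + C1/(1+r) + C2/(1+r)^2
Discount C1: $3,055.00 / (1 + 0.154) = $2,647.31
Discount C2: $13,566.00 / (1 + 0.154)^2 = $10,186.86
NPV = -$12,600.00 + $2,647.31 + $10,186.86 = $234.17

$234.17


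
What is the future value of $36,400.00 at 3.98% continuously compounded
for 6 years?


Formula: FV = P * e^(r*t)
Exponent: r*t = 0.0398 * 6 = 0.2388
e^(0.2388) = 1.269725
FV = $36,400.00 * 1.269725 = $46,217.97

$46,217.97


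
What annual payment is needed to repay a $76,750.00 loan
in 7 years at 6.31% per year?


Formula: PMT = PV * r / (1 - (1+r)^(-n))
Denominator: 1 - (1 + 0.0631)^(-7) = 0.3484
Numerator: $76,750.00 * 0.0631 = 4842.925
PMT = 4842.925 / 0.3484 = $13,900.48

$13,900.48


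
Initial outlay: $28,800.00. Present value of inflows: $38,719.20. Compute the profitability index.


Formula: PI = PV(cash flows) / initial investment
Substituting: PI = $38,719.20 / $28,800.00
PI = 1.3444

1.3444


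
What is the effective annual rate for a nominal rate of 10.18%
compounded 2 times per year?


Formula: EAR = (1 + r/m)^m - 1
Period rate: r/m = 0.1018 / 2 = 0.0509
Compounding: (1 + 0.0509)^2 = 1.104391
EAR = 1.104391 - 1 = 0.104391

0.104391


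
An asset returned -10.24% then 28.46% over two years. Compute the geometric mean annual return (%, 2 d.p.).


Formula: Geometric mean = ((1+r1)*(1+r2))^(1/2) - 1
Product: (1 + -0.1024) * (1 + 0.2846) = 0.8976 * 1.2846 = 1.153057
Square root: 1.153057^0.5 = 1.073805
Geometric mean = 1.073805 - 1 = 0.073805
As percentage: 7.38%

7.38%


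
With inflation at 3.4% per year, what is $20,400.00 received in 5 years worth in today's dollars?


Formula: Real value = nominal / (1 + inflation)^years
Price level: (1 + 0.034)^5 = 1.18196
Real value = $20,400.00 / 1.18196 = $17,259.47

$17,259.47


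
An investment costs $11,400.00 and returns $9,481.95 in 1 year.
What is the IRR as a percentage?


Formula: IRR = C1/C0 - 1
Substituting: IRR = $9,481.95 / $11,400.00 - 1
Ratio: 0.83175 - 1 = -0.16825
IRR = -16.825%

-16.825%


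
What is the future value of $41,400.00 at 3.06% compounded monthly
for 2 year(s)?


Formula: FV = P * (1 + r/m)^(m*t)
Period rate: r/m = 0.0306 / 12 = 0.00255
Total periods: m*t = 12 * 2 = 24
Growth factor: (1 + 0.00255)^24 = 1.063029
FV = $41,400.00 * 1.063029 = $44,009.39

$44,009.39


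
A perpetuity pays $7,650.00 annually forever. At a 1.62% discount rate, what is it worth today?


Formula: PV = C / r
Substituting: PV = $7,650.00 / 0.0162
PV = $472,222.22

$472,222.22


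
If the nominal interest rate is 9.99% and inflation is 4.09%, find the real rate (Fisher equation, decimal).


Formula: (1 + r_real) = (1 + r_nom) / (1 + inflation)
Substituting: (1 + r_real) = 1.0999 / 1.0409
(1 + r_real) = 1.056682
r_real = 1.056682 - 1 = 0.056682

0.056682


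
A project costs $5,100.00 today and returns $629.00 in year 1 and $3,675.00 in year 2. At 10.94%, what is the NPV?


Formula: NPV = C0 + C1/(1+r) + C2/(1+r)^2
Discount C1: $629.00 / (1 + 0.1094) = $566.97
Discount C2: $3,675.00 / (1 + 0.1094)^2 = $2,985.94
NPV = -$5,100.00 + $566.97 + $2,985.94 = -$1,547.09

-$1,547.09


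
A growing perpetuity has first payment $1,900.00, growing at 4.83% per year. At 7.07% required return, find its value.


Formula: PV = C / (r - g)
Spread: r - g = 0.0707 - 0.0483 = 0.0224
Substituting: PV = $1,900.00 / 0.0224
PV = $84,821.43

$84,821.43


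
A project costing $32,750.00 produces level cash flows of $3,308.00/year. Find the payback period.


Formula: Payback = investment / annual cash flow
Substituting: Payback = $32,750.00 / $3,308.00
Payback = 9.9002 years

9.9002 years


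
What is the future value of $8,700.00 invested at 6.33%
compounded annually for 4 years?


Formula: FV = P * (1 + r)^n
Substituting: FV = $8,700.00 * (1 + 0.0633)^4
Growth factor: (1.0633)^4 = 1.278272
FV = $8,700.00 * 1.278272 = $11,120.97

$11,120.97


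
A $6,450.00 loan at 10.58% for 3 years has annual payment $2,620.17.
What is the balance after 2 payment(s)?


Formula: Balance = PV*(1+r)^k - PMT*((1+r)^k - 1)/r
Growth: (1 + 0.1058)^2 = 1.222794
Accumulated factor: ((1+r)^k - 1)/r = 2.1058
Balance = $6,450.00 * 1.222794 - $2,620.17 * 2.1058
Balance = $2,369.46

$2,369.46


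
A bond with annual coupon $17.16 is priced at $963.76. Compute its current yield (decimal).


Formula: Current yield = annual coupon / price
Substituting: CY = $17.16 / $963.76
CY = 0.017805

0.017805


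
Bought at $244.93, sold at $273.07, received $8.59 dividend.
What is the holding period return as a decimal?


Formula: HPR = (P1 - P0 + D) / P0
Gain: $273.07 - $244.93 + $8.59 = $36.73
HPR = $36.73 / $244.93 = 0.15

0.15


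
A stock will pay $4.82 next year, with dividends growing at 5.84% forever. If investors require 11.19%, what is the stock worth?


Formula: P = D1 / (r - g)
Spread: r - g = 0.1119 - 0.0584 = 0.0535
Substituting: P = $4.82 / 0.0535
P = $90.09

$90.09


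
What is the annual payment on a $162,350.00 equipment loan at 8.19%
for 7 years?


Formula: PMT = PV * r / (1 - (1+r)^(-n))
Denominator: 1 - (1 + 0.0819)^(-7) = 0.423645
Numerator: $162,350.00 * 0.0819 = 13296.465
PMT = 13296.465 / 0.423645 = $31,385.87

$31,385.87


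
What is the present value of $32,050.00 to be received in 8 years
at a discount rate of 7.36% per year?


Formula: PV = FV / (1 + r)^n
Substituting: PV = $32,050.00 / (1 + 0.0736)^8
Discount factor: (1.0736)^8 = 1.764981
PV = $32,050.00 / 1.764981 = $18,158.84

$18,158.84


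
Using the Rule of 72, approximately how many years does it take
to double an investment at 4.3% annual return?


Formula: Years ≈ 72 / r
Substituting: Years ≈ 72 / 4.3
Years ≈ 16.7

16.7 years


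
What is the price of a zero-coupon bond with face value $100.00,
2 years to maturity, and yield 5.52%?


Formula: Price = FV / (1 + r)^n
Substituting: Price = $100.00 / (1 + 0.0552)^2
Discount factor: (1.0552)^2 = 1.113447
Price = $100.00 / 1.113447 = $89.81

$89.81


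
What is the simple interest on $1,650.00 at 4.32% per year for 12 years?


Formula: I = P * r * t
Substituting: I = $1,650.00 * 0.0432 * 12
Step: I = $1,650.00 * 0.5184
I = $855.36

$855.36


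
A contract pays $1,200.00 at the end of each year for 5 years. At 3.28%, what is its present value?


Formula: PV = PMT * (1 - (1+r)^(-n)) / r
Discount factor: (1 + 0.0328)^(-5) = 0.850979
Bracket: 1 - 0.850979 = 0.149021
PV = $1,200.00 * 0.149021 / 0.0328 = $5,451.99

$5,451.99


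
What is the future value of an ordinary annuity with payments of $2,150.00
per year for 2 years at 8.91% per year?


Formula: FV = PMT * ((1+r)^n - 1) / r
Growth factor: (1 + 0.0891)^2 = 1.186139
Numerator: 1.186139 - 1 = 0.186139
FV = $2,150.00 * 0.186139 / 0.0891 = $4,491.57

$4,491.57


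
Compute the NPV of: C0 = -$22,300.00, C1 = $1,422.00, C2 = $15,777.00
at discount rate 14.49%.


Formula: NPV = C0 + C1/(1+r) + C2/(1+r)^2
Discount C1: $1,422.00 / (1 + 0.1449) = $1,242.03
Discount C2: $15,777.00 / (1 + 0.1449)^2 = $12,036.20
NPV = -$22,300.00 + $1,242.03 + $12,036.20 = -$9,021.77

-$9,021.77


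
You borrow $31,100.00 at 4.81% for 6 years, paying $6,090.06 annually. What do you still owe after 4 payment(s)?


Formula: Balance = PV*(1+r)^k - PMT*((1+r)^k - 1)/r
Growth: (1 + 0.0481)^4 = 1.206732
Accumulated factor: ((1+r)^k - 1)/r = 4.297966
Balance = $31,100.00 * 1.206732 - $6,090.06 * 4.297966
Balance = $11,354.50

$11,354.50


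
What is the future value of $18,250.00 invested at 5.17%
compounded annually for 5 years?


Formula: FV = P * (1 + r)^n
Substituting: FV = $18,250.00 * (1 + 0.0517)^5
Growth factor: (1.0517)^5 = 1.286647
FV = $18,250.00 * 1.286647 = $23,481.31

$23,481.31


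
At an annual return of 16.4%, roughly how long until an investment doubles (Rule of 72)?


Formula: Years ≈ 72 / r
Substituting: Years ≈ 72 / 16.4
Years ≈ 4.4

4.4 years


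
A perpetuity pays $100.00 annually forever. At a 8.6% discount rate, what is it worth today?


Formula: PV = C / r
Substituting: PV = $100.00 / 0.086
PV = $1,162.79

$1,162.79


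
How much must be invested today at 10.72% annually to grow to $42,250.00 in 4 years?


Formula: PV = FV / (1 + r)^n
Substituting: PV = $42,250.00 / (1 + 0.1072)^4
Discount factor: (1.1072)^4 = 1.502811
PV = $42,250.00 / 1.502811 = $28,113.98

$28,113.98
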